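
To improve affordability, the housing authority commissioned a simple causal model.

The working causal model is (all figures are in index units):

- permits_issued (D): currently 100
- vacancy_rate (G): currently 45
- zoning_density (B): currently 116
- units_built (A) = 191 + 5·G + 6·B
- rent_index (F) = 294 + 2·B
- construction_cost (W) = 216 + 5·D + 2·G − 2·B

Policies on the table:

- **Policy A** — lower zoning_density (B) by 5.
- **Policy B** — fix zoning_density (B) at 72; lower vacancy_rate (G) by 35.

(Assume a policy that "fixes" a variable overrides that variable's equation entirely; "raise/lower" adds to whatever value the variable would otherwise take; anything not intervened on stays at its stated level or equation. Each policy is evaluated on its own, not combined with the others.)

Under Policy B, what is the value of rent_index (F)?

438

Policy B (B := 72, G − 35):
  B = 72
  F = 294 + 2·72 = 438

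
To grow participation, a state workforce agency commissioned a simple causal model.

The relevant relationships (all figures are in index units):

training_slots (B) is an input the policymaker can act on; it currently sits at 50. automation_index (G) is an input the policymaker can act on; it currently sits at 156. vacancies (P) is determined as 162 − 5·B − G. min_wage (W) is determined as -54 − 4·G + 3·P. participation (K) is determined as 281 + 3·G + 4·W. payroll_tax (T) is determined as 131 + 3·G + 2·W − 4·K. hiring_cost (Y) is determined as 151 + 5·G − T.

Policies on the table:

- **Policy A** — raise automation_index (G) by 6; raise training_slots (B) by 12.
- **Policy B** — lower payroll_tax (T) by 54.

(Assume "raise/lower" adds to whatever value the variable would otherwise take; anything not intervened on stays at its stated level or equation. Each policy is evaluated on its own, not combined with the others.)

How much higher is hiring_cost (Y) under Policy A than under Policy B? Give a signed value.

-3078

Policy A (G + 6, B + 12):
  B = 50 + 12 = 62
  G = 156 + 6 = 162
  P = 162 − 5·62 − 162 = -310
  W = -54 − 4·162 + 3·(-310) = -1632
  K = 281 + 3·162 + 4·(-1632) = -5761
  T = 131 + 3·162 + 2·(-1632) − 4·(-5761) = 20397
  Y = 151 + 5·162 − 20397 = -19436
Policy B (T − 54):
  B = 50
  G = 156
  P = 162 − 5·50 − 156 = -244
  W = -54 − 4·156 + 3·(-244) = -1410
  K = 281 + 3·156 + 4·(-1410) = -4891
  T = 131 + 3·156 + 2·(-1410) − 4·(-4891) (−54 from intervention) = 17289
  Y = 151 + 5·156 − 17289 = -16358
Y: -19436 − (-16358) = -3078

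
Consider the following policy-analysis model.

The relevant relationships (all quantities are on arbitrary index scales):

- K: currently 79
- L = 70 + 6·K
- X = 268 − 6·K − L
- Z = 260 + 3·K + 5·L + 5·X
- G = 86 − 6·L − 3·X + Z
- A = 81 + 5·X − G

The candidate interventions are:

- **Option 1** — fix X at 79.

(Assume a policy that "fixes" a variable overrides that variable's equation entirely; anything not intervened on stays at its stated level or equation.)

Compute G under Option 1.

197

Option 1 (X := 79):
  K = 79
  L = 70 + 6·79 = 544
  X = 79
  Z = 260 + 3·79 + 5·544 + 5·79 = 3612
  G = 86 − 6·544 − 3·79 + 3612 = 197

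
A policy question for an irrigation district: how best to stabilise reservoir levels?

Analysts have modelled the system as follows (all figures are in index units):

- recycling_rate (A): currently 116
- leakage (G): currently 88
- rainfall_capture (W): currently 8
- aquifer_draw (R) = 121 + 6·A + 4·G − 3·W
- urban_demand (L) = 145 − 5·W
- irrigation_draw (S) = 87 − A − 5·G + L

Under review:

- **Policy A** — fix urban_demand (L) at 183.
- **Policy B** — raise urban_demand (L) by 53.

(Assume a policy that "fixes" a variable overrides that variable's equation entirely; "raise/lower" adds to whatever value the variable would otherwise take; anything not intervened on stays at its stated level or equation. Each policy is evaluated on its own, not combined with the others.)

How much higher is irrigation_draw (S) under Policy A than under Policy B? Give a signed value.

25

Policy A (L := 183):
  A = 116
  G = 88
  W = 8
  L = 183
  S = 87 − 116 − 5·88 + 183 = -286
Policy B (L + 53):
  A = 116
  G = 88
  W = 8
  L = 145 − 5·8 (+53 from intervention) = 158
  S = 87 − 116 − 5·88 + 158 = -311
S: -286 − (-311) = 25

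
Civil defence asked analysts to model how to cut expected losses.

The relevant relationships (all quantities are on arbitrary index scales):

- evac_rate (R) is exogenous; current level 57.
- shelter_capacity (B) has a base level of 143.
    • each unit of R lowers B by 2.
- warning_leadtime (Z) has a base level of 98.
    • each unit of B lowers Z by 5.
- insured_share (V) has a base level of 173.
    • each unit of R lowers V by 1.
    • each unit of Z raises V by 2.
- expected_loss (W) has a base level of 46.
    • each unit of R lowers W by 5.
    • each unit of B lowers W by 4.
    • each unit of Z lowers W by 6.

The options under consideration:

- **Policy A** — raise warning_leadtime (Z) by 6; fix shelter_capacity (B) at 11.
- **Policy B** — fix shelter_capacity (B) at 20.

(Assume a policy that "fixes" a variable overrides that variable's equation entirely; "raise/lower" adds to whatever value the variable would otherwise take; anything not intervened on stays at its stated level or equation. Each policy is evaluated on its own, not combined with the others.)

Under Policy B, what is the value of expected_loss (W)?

-307

Policy B (B := 20):
  R = 57
  B = 20
  Z = 98 − 5·20 = -2
  W = 46 − 5·57 − 4·20 − 6·(-2) = -307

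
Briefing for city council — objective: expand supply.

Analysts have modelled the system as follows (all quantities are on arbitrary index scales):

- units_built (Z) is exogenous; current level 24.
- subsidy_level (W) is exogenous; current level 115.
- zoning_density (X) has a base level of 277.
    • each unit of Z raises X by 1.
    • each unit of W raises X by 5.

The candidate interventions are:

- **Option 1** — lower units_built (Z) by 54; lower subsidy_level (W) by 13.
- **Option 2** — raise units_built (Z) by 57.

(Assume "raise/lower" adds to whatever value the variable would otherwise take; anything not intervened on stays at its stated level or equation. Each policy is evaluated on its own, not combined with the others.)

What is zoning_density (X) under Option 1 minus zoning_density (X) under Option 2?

Option 1 (Z − 54, W − 13):
  Z = 24 − 54 = -30
  W = 115 − 13 = 102
  X = 277 + (-30) + 5·102 = 757
Option 2 (Z + 57):
  Z = 24 + 57 = 81
  W = 115
  X = 277 + 81 + 5·115 = 933
X: 757 − 933 = -176

-176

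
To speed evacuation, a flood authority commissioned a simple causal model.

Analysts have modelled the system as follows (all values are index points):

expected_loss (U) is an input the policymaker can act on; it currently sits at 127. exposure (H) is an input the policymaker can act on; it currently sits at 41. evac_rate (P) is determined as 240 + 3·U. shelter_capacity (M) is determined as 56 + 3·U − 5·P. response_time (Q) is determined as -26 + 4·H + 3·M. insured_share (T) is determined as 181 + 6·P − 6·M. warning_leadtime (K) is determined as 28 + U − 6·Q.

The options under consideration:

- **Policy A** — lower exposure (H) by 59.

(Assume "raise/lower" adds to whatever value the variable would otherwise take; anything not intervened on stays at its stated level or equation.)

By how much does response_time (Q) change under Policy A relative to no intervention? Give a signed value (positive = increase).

-236

Baseline:
  U = 127
  H = 41
  P = 240 + 3·127 = 621
  M = 56 + 3·127 − 5·621 = -2668
  Q = -26 + 4·41 + 3·(-2668) = -7866
Policy A (H − 59):
  U = 127
  H = 41 − 59 = -18
  P = 240 + 3·127 = 621
  M = 56 + 3·127 − 5·621 = -2668
  Q = -26 + 4·(-18) + 3·(-2668) = -8102
Change in Q: -8102 − (-7866) = -236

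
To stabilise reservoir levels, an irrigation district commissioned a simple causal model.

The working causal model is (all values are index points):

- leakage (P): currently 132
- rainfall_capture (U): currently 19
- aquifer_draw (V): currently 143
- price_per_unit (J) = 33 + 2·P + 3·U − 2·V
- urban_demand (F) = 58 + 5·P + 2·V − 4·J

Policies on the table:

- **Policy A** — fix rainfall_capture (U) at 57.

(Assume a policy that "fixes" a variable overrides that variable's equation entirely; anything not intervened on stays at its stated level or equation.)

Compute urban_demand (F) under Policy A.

Policy A (U := 57):
  P = 132
  U = 57
  V = 143
  J = 33 + 2·132 + 3·57 − 2·143 = 182
  F = 58 + 5·132 + 2·143 − 4·182 = 276

276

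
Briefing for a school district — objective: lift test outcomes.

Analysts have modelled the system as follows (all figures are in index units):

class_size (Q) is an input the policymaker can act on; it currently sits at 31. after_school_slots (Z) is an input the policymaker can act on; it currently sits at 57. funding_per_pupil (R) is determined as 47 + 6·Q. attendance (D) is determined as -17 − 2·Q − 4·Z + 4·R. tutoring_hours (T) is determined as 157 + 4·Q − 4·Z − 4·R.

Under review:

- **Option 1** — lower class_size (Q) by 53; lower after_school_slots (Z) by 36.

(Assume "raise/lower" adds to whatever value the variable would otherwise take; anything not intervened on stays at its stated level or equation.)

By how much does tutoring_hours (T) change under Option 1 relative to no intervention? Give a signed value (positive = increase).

Baseline:
  Q = 31
  Z = 57
  R = 47 + 6·31 = 233
  T = 157 + 4·31 − 4·57 − 4·233 = -879
Option 1 (Q − 53, Z − 36):
  Q = 31 − 53 = -22
  Z = 57 − 36 = 21
  R = 47 + 6·(-22) = -85
  T = 157 + 4·(-22) − 4·21 − 4·(-85) = 325
Change in T: 325 − (-879) = 1204

1204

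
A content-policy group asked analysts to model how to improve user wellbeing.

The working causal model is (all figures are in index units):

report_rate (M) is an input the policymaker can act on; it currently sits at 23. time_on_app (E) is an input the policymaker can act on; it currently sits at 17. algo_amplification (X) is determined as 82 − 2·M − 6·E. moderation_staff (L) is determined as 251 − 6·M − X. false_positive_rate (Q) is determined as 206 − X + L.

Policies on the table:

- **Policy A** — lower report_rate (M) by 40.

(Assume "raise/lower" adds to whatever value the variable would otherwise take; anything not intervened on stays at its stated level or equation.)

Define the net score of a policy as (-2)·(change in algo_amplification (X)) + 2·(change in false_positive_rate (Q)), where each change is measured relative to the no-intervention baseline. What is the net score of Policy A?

Baseline:
  M = 23
  E = 17
  X = 82 − 2·23 − 6·17 = -66
  L = 251 − 6·23 − (-66) = 179
  Q = 206 − (-66) + 179 = 451
Policy A (M − 40):
  M = 23 − 40 = -17
  E = 17
  X = 82 − 2·(-17) − 6·17 = 14
  L = 251 − 6·(-17) − 14 = 339
  Q = 206 − 14 + 339 = 531
ΔX = 14 − (-66) = 80; ΔQ = 531 − 451 = 80
Score = (-2)·80 + 2·80 = 0

0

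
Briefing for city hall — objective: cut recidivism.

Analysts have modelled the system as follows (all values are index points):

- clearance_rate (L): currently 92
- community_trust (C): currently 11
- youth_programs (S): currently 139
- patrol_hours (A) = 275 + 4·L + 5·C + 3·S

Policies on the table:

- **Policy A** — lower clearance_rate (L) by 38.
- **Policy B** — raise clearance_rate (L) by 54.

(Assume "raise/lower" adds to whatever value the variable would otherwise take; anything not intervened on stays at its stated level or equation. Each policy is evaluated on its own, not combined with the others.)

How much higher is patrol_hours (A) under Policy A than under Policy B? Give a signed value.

-368

Policy A (L − 38):
  L = 92 − 38 = 54
  C = 11
  S = 139
  A = 275 + 4·54 + 5·11 + 3·139 = 963
Policy B (L + 54):
  L = 92 + 54 = 146
  C = 11
  S = 139
  A = 275 + 4·146 + 5·11 + 3·139 = 1331
A: 963 − 1331 = -368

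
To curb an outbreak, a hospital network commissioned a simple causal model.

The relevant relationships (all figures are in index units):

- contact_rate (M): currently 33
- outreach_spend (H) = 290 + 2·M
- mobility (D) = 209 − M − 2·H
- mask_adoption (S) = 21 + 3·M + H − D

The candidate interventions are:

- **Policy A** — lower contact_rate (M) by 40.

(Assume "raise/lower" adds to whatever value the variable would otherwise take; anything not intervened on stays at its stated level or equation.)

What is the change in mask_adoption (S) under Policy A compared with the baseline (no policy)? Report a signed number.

-400

Baseline:
  M = 33
  H = 290 + 2·33 = 356
  D = 209 − 33 − 2·356 = -536
  S = 21 + 3·33 + 356 − (-536) = 1012
Policy A (M − 40):
  M = 33 − 40 = -7
  H = 290 + 2·(-7) = 276
  D = 209 − (-7) − 2·276 = -336
  S = 21 + 3·(-7) + 276 − (-336) = 612
Change in S: 612 − 1012 = -400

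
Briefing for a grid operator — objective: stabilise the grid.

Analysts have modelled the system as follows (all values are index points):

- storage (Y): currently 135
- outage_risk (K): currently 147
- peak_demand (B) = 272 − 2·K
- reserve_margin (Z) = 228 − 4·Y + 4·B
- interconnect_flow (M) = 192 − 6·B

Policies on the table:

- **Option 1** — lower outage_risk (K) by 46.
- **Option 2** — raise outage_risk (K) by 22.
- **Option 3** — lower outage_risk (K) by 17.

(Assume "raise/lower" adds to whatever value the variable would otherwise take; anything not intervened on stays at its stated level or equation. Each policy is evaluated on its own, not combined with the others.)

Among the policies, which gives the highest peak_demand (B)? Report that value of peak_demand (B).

Option 1 (K − 46):
  K = 147 − 46 = 101
  B = 272 − 2·101 = 70
Option 2 (K + 22):
  K = 147 + 22 = 169
  B = 272 − 2·169 = -66
Option 3 (K − 17):
  K = 147 − 17 = 130
  B = 272 − 2·130 = 12
Comparing — Option 1: B=70, Option 2: B=-66, Option 3: B=12. Highest is 70 (Option 1).

70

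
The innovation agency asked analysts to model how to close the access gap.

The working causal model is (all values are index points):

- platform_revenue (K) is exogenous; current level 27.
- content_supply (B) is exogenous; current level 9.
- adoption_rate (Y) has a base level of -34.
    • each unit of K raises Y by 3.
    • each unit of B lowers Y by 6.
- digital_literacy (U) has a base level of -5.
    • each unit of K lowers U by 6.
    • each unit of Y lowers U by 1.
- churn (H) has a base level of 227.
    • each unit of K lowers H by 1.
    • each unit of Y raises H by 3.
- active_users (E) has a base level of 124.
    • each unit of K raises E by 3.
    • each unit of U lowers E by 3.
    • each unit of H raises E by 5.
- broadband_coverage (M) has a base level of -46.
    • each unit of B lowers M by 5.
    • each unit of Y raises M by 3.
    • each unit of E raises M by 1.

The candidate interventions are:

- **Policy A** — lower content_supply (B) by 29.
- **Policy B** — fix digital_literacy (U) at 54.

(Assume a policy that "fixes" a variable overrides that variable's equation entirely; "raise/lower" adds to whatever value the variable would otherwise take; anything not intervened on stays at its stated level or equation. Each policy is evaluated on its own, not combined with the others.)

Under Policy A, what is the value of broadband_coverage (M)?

5267

Policy A (B − 29):
  K = 27
  B = 9 − 29 = -20
  Y = -34 + 3·27 − 6·(-20) = 167
  U = -5 − 6·27 − 167 = -334
  H = 227 − 27 + 3·167 = 701
  E = 124 + 3·27 − 3·(-334) + 5·701 = 4712
  M = -46 − 5·(-20) + 3·167 + 4712 = 5267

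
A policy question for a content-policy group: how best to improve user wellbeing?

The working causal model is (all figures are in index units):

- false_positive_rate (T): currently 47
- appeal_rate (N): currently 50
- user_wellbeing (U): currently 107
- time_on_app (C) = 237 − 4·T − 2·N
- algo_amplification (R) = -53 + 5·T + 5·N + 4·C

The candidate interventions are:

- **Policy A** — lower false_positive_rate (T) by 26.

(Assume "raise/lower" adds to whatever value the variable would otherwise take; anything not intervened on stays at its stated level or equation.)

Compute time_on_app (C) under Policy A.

53

Policy A (T − 26):
  T = 47 − 26 = 21
  N = 50
  C = 237 − 4·21 − 2·50 = 53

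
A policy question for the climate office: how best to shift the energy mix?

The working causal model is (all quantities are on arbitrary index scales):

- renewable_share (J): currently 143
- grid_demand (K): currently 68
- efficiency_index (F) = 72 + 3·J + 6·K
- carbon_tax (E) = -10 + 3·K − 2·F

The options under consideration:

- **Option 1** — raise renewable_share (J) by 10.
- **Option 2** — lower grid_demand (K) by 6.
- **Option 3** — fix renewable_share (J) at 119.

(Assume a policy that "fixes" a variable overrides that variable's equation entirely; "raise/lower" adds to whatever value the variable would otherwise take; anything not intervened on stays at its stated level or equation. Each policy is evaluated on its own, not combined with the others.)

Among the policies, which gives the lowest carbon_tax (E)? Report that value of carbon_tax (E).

Option 1 (J + 10):
  J = 143 + 10 = 153
  K = 68
  F = 72 + 3·153 + 6·68 = 939
  E = -10 + 3·68 − 2·939 = -1684
Option 2 (K − 6):
  J = 143
  K = 68 − 6 = 62
  F = 72 + 3·143 + 6·62 = 873
  E = -10 + 3·62 − 2·873 = -1570
Option 3 (J := 119):
  J = 119
  K = 68
  F = 72 + 3·119 + 6·68 = 837
  E = -10 + 3·68 − 2·837 = -1480
Comparing — Option 1: E=-1684, Option 2: E=-1570, Option 3: E=-1480. Lowest is -1684 (Option 1).

-1684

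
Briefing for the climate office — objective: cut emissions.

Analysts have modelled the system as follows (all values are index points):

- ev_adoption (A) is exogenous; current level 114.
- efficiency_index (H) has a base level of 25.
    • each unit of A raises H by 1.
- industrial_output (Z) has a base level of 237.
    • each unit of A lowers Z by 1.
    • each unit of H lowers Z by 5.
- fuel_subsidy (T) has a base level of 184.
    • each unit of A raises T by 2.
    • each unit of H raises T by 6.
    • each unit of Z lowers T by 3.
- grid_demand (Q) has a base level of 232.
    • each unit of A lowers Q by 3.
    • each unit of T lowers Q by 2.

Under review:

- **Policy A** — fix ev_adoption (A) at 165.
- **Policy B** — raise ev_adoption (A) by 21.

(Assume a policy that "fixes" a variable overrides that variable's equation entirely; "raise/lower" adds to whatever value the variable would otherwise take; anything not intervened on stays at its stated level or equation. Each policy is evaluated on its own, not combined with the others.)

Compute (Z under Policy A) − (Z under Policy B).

-180

Policy A (A := 165):
  A = 165
  H = 25 + 165 = 190
  Z = 237 − 165 − 5·190 = -878
Policy B (A + 21):
  A = 114 + 21 = 135
  H = 25 + 135 = 160
  Z = 237 − 135 − 5·160 = -698
Z: -878 − (-698) = -180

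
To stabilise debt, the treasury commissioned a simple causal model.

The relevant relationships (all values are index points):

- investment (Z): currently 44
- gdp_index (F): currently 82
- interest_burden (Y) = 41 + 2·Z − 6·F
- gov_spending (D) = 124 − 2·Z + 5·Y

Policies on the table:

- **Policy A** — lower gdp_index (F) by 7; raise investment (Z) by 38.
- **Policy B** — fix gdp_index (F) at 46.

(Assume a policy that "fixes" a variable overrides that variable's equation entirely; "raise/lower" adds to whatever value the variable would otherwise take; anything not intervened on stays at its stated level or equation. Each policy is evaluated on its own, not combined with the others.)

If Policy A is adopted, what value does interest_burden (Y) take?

-245

Policy A (F − 7, Z + 38):
  Z = 44 + 38 = 82
  F = 82 − 7 = 75
  Y = 41 + 2·82 − 6·75 = -245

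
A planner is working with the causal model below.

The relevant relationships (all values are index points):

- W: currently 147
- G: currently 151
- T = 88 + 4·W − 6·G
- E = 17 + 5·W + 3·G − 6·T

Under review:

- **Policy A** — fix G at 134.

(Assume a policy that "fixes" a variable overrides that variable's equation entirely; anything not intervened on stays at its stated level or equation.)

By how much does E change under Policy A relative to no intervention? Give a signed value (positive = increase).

Baseline:
  W = 147
  G = 151
  T = 88 + 4·147 − 6·151 = -230
  E = 17 + 5·147 + 3·151 − 6·(-230) = 2585
Policy A (G := 134):
  W = 147
  G = 134
  T = 88 + 4·147 − 6·134 = -128
  E = 17 + 5·147 + 3·134 − 6·(-128) = 1922
Change in E: 1922 − 2585 = -663

-663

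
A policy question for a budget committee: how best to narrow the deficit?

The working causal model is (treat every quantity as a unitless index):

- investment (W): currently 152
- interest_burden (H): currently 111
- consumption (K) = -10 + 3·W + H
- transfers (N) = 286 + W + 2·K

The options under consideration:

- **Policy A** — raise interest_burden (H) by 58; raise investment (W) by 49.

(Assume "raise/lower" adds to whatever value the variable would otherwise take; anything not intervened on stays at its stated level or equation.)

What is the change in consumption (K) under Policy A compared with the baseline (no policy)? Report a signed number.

Baseline:
  W = 152
  H = 111
  K = -10 + 3·152 + 111 = 557
Policy A (H + 58, W + 49):
  W = 152 + 49 = 201
  H = 111 + 58 = 169
  K = -10 + 3·201 + 169 = 762
Change in K: 762 − 557 = 205

205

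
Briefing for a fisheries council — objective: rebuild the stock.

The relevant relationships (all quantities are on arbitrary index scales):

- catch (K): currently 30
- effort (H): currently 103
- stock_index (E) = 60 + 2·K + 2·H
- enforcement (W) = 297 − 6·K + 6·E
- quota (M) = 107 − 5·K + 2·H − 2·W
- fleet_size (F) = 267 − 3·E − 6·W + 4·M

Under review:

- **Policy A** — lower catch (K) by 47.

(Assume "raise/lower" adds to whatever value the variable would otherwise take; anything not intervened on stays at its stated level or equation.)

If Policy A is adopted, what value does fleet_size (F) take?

Policy A (K − 47):
  K = 30 − 47 = -17
  H = 103
  E = 60 + 2·(-17) + 2·103 = 232
  W = 297 − 6·(-17) + 6·232 = 1791
  M = 107 − 5·(-17) + 2·103 − 2·1791 = -3184
  F = 267 − 3·232 − 6·1791 + 4·(-3184) = -23911

-23911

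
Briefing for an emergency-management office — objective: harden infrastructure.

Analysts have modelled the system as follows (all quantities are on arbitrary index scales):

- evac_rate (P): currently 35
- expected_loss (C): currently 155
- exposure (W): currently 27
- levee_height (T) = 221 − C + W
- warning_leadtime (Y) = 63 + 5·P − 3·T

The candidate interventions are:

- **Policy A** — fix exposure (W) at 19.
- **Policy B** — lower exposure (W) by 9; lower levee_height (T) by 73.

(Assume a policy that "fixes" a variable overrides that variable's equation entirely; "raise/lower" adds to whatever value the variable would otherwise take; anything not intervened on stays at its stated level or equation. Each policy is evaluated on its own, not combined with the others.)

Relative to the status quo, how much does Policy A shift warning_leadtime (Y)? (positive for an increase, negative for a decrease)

Baseline:
  P = 35
  C = 155
  W = 27
  T = 221 − 155 + 27 = 93
  Y = 63 + 5·35 − 3·93 = -41
Policy A (W := 19):
  P = 35
  C = 155
  W = 19
  T = 221 − 155 + 19 = 85
  Y = 63 + 5·35 − 3·85 = -17
Change in Y: -17 − (-41) = 24

24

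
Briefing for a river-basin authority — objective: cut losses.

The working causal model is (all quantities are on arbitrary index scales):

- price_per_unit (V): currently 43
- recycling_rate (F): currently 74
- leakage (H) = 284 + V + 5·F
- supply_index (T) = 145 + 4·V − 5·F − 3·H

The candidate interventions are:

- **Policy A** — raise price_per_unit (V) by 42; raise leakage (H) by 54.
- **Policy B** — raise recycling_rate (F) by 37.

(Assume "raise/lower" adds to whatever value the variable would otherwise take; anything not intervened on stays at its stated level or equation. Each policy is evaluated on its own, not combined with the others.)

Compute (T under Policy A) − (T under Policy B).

620

Policy A (V + 42, H + 54):
  V = 43 + 42 = 85
  F = 74
  H = 284 + 85 + 5·74 (+54 from intervention) = 793
  T = 145 + 4·85 − 5·74 − 3·793 = -2264
Policy B (F + 37):
  V = 43
  F = 74 + 37 = 111
  H = 284 + 43 + 5·111 = 882
  T = 145 + 4·43 − 5·111 − 3·882 = -2884
T: -2264 − (-2884) = 620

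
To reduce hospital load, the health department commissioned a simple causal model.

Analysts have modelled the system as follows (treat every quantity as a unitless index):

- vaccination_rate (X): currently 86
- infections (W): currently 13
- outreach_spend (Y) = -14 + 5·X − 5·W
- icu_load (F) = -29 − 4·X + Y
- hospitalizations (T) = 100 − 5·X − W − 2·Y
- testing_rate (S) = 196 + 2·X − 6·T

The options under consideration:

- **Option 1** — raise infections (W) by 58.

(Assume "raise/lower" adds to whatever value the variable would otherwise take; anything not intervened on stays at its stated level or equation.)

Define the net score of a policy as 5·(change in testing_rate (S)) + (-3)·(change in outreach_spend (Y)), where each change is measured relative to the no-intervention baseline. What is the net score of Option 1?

-14790

Baseline:
  X = 86
  W = 13
  Y = -14 + 5·86 − 5·13 = 351
  T = 100 − 5·86 − 13 − 2·351 = -1045
  S = 196 + 2·86 − 6·(-1045) = 6638
Option 1 (W + 58):
  X = 86
  W = 13 + 58 = 71
  Y = -14 + 5·86 − 5·71 = 61
  T = 100 − 5·86 − 71 − 2·61 = -523
  S = 196 + 2·86 − 6·(-523) = 3506
ΔS = 3506 − 6638 = -3132; ΔY = 61 − 351 = -290
Score = 5·(-3132) + (-3)·(-290) = -14790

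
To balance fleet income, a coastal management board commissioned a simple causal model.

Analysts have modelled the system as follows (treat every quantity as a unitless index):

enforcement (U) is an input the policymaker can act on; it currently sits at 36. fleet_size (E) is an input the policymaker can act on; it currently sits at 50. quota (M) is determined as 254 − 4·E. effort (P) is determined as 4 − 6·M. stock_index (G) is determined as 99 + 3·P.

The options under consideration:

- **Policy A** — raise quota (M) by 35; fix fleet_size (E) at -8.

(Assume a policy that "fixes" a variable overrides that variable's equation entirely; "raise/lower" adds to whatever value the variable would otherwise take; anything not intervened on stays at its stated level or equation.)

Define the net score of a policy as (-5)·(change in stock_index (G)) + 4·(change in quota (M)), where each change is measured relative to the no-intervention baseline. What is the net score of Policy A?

25098

Baseline:
  E = 50
  M = 254 − 4·50 = 54
  P = 4 − 6·54 = -320
  G = 99 + 3·(-320) = -861
Policy A (M + 35, E := -8):
  E = -8
  M = 254 − 4·(-8) (+35 from intervention) = 321
  P = 4 − 6·321 = -1922
  G = 99 + 3·(-1922) = -5667
ΔG = -5667 − (-861) = -4806; ΔM = 321 − 54 = 267
Score = (-5)·(-4806) + 4·267 = 25098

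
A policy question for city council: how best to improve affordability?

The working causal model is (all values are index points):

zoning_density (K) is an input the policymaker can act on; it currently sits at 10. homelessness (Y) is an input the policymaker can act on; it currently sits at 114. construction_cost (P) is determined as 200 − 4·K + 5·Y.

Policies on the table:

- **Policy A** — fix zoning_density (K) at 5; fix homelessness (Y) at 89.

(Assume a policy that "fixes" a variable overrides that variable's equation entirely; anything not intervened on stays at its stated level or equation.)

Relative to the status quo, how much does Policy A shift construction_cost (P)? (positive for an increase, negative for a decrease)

Baseline:
  K = 10
  Y = 114
  P = 200 − 4·10 + 5·114 = 730
Policy A (K := 5, Y := 89):
  K = 5
  Y = 89
  P = 200 − 4·5 + 5·89 = 625
Change in P: 625 − 730 = -105

-105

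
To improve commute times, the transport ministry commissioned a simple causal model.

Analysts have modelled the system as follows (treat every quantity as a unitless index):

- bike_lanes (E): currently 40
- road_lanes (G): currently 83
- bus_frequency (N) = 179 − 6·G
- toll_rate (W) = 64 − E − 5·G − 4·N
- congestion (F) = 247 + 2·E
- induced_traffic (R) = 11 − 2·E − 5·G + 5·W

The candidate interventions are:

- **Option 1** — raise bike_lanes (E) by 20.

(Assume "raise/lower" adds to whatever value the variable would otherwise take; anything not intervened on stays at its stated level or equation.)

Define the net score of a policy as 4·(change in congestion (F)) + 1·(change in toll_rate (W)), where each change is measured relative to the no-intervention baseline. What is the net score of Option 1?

140

Baseline:
  E = 40
  G = 83
  N = 179 − 6·83 = -319
  W = 64 − 40 − 5·83 − 4·(-319) = 885
  F = 247 + 2·40 = 327
Option 1 (E + 20):
  E = 40 + 20 = 60
  G = 83
  N = 179 − 6·83 = -319
  W = 64 − 60 − 5·83 − 4·(-319) = 865
  F = 247 + 2·60 = 367
ΔF = 367 − 327 = 40; ΔW = 865 − 885 = -20
Score = 4·40 + 1·(-20) = 140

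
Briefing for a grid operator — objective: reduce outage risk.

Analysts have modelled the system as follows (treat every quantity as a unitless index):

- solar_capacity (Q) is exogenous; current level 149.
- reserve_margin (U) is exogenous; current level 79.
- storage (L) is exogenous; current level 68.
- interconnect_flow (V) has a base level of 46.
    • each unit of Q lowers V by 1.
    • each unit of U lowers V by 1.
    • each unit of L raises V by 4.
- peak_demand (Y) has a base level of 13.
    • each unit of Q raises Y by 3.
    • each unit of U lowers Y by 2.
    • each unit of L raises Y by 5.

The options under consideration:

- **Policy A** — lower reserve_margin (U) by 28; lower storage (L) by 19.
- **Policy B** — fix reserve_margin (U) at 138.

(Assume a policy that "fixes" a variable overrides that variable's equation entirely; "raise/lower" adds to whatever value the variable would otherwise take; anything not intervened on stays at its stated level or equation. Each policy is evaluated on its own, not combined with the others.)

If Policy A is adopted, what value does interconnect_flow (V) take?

42

Policy A (U − 28, L − 19):
  Q = 149
  U = 79 − 28 = 51
  L = 68 − 19 = 49
  V = 46 − 149 − 51 + 4·49 = 42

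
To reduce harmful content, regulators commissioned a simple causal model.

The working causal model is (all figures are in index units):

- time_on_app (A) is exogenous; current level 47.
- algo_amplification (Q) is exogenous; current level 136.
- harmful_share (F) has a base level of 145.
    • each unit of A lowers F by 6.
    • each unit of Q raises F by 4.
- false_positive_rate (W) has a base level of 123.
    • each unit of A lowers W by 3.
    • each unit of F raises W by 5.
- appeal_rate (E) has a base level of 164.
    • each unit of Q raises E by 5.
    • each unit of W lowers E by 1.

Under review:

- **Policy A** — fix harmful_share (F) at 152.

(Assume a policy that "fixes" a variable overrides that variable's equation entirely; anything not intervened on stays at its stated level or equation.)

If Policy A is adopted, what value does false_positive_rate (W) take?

Policy A (F := 152):
  A = 47
  Q = 136
  F = 152
  W = 123 − 3·47 + 5·152 = 742

742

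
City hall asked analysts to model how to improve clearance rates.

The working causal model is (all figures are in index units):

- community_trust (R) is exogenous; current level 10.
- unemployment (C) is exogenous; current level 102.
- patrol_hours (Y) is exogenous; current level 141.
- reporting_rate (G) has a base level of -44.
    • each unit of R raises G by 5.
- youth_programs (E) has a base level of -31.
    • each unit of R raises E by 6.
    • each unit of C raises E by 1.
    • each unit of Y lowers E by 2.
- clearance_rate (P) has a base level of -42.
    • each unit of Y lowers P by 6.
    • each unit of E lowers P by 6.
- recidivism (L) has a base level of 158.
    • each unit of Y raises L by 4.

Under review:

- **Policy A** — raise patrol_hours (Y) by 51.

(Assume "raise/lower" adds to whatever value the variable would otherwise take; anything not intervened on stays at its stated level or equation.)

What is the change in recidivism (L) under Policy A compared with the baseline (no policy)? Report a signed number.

Baseline:
  Y = 141
  L = 158 + 4·141 = 722
Policy A (Y + 51):
  Y = 141 + 51 = 192
  L = 158 + 4·192 = 926
Change in L: 926 − 722 = 204

204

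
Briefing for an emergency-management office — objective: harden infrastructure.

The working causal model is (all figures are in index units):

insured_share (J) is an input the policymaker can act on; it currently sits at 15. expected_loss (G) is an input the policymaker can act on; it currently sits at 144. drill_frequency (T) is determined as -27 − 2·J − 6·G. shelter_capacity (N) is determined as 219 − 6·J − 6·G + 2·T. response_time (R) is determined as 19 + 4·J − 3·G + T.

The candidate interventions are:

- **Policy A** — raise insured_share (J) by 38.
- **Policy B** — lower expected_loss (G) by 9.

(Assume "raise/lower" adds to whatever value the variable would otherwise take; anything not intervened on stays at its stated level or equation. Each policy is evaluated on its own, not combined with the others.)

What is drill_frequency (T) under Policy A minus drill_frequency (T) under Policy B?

Policy A (J + 38):
  J = 15 + 38 = 53
  G = 144
  T = -27 − 2·53 − 6·144 = -997
Policy B (G − 9):
  J = 15
  G = 144 − 9 = 135
  T = -27 − 2·15 − 6·135 = -867
T: -997 − (-867) = -130

-130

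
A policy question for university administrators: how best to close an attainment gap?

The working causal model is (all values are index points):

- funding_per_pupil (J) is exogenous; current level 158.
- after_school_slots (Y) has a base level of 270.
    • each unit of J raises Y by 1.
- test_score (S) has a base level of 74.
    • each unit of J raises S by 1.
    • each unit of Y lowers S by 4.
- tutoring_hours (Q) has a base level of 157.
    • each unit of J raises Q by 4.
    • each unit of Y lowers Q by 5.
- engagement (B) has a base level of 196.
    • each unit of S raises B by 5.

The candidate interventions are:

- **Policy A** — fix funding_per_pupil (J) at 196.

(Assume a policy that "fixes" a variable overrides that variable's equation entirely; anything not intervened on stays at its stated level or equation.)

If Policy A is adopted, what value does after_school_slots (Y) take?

466

Policy A (J := 196):
  J = 196
  Y = 270 + 196 = 466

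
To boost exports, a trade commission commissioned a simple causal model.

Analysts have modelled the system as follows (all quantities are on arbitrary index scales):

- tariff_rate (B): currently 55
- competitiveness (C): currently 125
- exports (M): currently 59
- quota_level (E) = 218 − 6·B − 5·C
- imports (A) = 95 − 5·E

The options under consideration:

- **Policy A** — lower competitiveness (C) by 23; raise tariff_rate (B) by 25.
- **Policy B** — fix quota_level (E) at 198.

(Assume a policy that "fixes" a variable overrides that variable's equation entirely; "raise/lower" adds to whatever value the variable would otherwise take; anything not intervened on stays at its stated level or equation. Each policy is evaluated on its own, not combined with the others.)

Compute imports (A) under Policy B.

Policy B (E := 198):
  B = 55
  C = 125
  E = 198
  A = 95 − 5·198 = -895

-895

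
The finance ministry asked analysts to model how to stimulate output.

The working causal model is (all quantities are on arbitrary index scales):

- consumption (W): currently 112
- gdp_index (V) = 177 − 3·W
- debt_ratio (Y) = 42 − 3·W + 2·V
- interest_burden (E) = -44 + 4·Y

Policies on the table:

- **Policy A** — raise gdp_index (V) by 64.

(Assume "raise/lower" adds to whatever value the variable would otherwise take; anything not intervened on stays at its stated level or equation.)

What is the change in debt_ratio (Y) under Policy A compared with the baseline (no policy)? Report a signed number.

128

Baseline:
  W = 112
  V = 177 − 3·112 = -159
  Y = 42 − 3·112 + 2·(-159) = -612
Policy A (V + 64):
  W = 112
  V = 177 − 3·112 (+64 from intervention) = -95
  Y = 42 − 3·112 + 2·(-95) = -484
Change in Y: -484 − (-612) = 128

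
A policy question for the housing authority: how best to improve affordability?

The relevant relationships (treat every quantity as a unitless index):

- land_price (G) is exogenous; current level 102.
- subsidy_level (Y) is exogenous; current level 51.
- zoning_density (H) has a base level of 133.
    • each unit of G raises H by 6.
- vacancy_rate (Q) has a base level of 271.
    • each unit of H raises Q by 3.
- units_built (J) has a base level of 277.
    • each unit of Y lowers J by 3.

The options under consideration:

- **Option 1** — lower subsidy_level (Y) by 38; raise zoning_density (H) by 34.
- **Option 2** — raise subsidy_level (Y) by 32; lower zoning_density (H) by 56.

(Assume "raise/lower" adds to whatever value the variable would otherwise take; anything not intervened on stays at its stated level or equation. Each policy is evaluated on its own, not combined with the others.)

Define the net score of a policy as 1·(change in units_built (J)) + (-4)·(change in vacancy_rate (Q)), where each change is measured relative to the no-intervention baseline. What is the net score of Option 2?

Baseline:
  G = 102
  Y = 51
  H = 133 + 6·102 = 745
  Q = 271 + 3·745 = 2506
  J = 277 − 3·51 = 124
Option 2 (Y + 32, H − 56):
  G = 102
  Y = 51 + 32 = 83
  H = 133 + 6·102 (−56 from intervention) = 689
  Q = 271 + 3·689 = 2338
  J = 277 − 3·83 = 28
ΔJ = 28 − 124 = -96; ΔQ = 2338 − 2506 = -168
Score = 1·(-96) + (-4)·(-168) = 576

576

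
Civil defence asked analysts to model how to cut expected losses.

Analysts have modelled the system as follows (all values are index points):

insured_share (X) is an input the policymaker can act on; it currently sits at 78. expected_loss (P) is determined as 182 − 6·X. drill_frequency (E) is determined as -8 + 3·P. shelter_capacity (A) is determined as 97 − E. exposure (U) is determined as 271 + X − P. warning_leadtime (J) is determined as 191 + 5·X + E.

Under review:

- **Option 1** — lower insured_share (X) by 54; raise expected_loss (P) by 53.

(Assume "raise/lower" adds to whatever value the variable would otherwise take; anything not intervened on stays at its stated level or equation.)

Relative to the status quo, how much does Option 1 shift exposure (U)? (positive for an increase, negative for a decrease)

Baseline:
  X = 78
  P = 182 − 6·78 = -286
  U = 271 + 78 − (-286) = 635
Option 1 (X − 54, P + 53):
  X = 78 − 54 = 24
  P = 182 − 6·24 (+53 from intervention) = 91
  U = 271 + 24 − 91 = 204
Change in U: 204 − 635 = -431

-431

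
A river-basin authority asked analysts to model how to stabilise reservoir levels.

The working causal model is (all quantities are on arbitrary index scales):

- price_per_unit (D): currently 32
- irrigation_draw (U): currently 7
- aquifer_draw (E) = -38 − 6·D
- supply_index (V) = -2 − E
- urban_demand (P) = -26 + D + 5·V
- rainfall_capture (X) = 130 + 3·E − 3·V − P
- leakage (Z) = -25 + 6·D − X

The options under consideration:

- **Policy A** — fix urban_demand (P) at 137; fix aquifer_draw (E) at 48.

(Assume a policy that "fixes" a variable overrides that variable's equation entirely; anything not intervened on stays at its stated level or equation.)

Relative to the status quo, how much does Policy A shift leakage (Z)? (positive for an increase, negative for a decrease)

-2677

Baseline:
  D = 32
  E = -38 − 6·32 = -230
  V = -2 − (-230) = 228
  P = -26 + 32 + 5·228 = 1146
  X = 130 + 3·(-230) − 3·228 − 1146 = -2390
  Z = -25 + 6·32 − (-2390) = 2557
Policy A (P := 137, E := 48):
  D = 32
  E = 48
  V = -2 − 48 = -50
  P = 137
  X = 130 + 3·48 − 3·(-50) − 137 = 287
  Z = -25 + 6·32 − 287 = -120
Change in Z: -120 − 2557 = -2677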